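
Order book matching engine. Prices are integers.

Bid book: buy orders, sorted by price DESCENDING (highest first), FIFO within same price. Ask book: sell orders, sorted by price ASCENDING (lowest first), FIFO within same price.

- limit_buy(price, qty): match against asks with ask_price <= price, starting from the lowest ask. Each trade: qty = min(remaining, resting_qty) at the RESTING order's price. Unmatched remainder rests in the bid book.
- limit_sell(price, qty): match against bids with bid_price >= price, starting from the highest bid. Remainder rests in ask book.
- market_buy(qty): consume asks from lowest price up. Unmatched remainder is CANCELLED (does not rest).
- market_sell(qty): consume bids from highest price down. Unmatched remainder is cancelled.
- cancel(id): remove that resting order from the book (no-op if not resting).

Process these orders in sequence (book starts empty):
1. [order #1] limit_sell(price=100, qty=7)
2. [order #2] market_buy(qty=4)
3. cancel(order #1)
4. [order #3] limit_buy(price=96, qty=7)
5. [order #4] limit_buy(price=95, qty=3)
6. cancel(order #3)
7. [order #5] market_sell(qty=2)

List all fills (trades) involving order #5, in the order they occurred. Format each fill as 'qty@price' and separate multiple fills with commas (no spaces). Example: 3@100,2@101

After op 1 [order #1] limit_sell(price=100, qty=7): fills=none; bids=[-] asks=[#1:7@100]
After op 2 [order #2] market_buy(qty=4): fills=#2x#1:4@100; bids=[-] asks=[#1:3@100]
After op 3 cancel(order #1): fills=none; bids=[-] asks=[-]
After op 4 [order #3] limit_buy(price=96, qty=7): fills=none; bids=[#3:7@96] asks=[-]
After op 5 [order #4] limit_buy(price=95, qty=3): fills=none; bids=[#3:7@96 #4:3@95] asks=[-]
After op 6 cancel(order #3): fills=none; bids=[#4:3@95] asks=[-]
After op 7 [order #5] market_sell(qty=2): fills=#4x#5:2@95; bids=[#4:1@95] asks=[-]

Answer: 2@95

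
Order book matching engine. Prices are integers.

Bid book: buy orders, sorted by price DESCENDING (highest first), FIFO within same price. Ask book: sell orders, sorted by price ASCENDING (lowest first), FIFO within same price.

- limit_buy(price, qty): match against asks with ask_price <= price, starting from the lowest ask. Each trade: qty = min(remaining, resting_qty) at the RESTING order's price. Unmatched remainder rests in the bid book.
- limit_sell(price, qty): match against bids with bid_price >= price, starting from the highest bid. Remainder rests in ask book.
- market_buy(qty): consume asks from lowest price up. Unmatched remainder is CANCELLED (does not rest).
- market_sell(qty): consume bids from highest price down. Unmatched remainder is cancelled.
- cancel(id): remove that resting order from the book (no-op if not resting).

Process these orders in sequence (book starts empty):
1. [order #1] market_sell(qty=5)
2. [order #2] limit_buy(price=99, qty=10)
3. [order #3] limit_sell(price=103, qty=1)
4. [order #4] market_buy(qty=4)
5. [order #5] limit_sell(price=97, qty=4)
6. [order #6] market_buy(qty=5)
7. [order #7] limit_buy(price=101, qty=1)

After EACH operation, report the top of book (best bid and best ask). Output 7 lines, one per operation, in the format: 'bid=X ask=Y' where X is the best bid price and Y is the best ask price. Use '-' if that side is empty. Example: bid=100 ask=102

After op 1 [order #1] market_sell(qty=5): fills=none; bids=[-] asks=[-]
After op 2 [order #2] limit_buy(price=99, qty=10): fills=none; bids=[#2:10@99] asks=[-]
After op 3 [order #3] limit_sell(price=103, qty=1): fills=none; bids=[#2:10@99] asks=[#3:1@103]
After op 4 [order #4] market_buy(qty=4): fills=#4x#3:1@103; bids=[#2:10@99] asks=[-]
After op 5 [order #5] limit_sell(price=97, qty=4): fills=#2x#5:4@99; bids=[#2:6@99] asks=[-]
After op 6 [order #6] market_buy(qty=5): fills=none; bids=[#2:6@99] asks=[-]
After op 7 [order #7] limit_buy(price=101, qty=1): fills=none; bids=[#7:1@101 #2:6@99] asks=[-]

Answer: bid=- ask=-
bid=99 ask=-
bid=99 ask=103
bid=99 ask=-
bid=99 ask=-
bid=99 ask=-
bid=101 ask=-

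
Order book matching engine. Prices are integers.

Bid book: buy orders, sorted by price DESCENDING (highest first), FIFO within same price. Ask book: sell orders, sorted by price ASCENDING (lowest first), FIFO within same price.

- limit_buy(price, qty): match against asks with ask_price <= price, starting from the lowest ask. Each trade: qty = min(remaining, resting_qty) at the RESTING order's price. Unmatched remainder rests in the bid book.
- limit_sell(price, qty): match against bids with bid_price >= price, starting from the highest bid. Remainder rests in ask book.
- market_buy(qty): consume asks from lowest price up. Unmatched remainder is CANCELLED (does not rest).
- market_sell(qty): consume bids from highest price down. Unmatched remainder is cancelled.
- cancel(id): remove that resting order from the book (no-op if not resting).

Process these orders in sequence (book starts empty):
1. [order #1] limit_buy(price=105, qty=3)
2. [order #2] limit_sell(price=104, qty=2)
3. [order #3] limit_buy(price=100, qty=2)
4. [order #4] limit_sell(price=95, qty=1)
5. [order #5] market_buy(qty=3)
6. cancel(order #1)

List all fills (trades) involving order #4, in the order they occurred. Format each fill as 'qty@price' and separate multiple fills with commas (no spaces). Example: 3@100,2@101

Answer: 1@105

Derivation:
After op 1 [order #1] limit_buy(price=105, qty=3): fills=none; bids=[#1:3@105] asks=[-]
After op 2 [order #2] limit_sell(price=104, qty=2): fills=#1x#2:2@105; bids=[#1:1@105] asks=[-]
After op 3 [order #3] limit_buy(price=100, qty=2): fills=none; bids=[#1:1@105 #3:2@100] asks=[-]
After op 4 [order #4] limit_sell(price=95, qty=1): fills=#1x#4:1@105; bids=[#3:2@100] asks=[-]
After op 5 [order #5] market_buy(qty=3): fills=none; bids=[#3:2@100] asks=[-]
After op 6 cancel(order #1): fills=none; bids=[#3:2@100] asks=[-]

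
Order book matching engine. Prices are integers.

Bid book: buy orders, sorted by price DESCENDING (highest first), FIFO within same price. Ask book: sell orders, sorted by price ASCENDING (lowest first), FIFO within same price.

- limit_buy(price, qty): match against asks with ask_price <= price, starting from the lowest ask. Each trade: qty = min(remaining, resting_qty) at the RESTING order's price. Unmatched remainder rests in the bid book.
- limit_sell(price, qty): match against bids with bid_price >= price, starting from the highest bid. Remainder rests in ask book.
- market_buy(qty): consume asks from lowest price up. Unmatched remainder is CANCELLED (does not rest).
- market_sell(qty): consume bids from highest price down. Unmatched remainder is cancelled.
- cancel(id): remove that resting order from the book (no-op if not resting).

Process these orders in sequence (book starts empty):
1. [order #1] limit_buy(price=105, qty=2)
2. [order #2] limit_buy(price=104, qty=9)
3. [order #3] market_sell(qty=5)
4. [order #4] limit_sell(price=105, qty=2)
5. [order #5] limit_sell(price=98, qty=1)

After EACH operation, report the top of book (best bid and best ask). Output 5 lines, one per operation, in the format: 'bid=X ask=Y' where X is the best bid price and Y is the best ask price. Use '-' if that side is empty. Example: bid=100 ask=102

After op 1 [order #1] limit_buy(price=105, qty=2): fills=none; bids=[#1:2@105] asks=[-]
After op 2 [order #2] limit_buy(price=104, qty=9): fills=none; bids=[#1:2@105 #2:9@104] asks=[-]
After op 3 [order #3] market_sell(qty=5): fills=#1x#3:2@105 #2x#3:3@104; bids=[#2:6@104] asks=[-]
After op 4 [order #4] limit_sell(price=105, qty=2): fills=none; bids=[#2:6@104] asks=[#4:2@105]
After op 5 [order #5] limit_sell(price=98, qty=1): fills=#2x#5:1@104; bids=[#2:5@104] asks=[#4:2@105]

Answer: bid=105 ask=-
bid=105 ask=-
bid=104 ask=-
bid=104 ask=105
bid=104 ask=105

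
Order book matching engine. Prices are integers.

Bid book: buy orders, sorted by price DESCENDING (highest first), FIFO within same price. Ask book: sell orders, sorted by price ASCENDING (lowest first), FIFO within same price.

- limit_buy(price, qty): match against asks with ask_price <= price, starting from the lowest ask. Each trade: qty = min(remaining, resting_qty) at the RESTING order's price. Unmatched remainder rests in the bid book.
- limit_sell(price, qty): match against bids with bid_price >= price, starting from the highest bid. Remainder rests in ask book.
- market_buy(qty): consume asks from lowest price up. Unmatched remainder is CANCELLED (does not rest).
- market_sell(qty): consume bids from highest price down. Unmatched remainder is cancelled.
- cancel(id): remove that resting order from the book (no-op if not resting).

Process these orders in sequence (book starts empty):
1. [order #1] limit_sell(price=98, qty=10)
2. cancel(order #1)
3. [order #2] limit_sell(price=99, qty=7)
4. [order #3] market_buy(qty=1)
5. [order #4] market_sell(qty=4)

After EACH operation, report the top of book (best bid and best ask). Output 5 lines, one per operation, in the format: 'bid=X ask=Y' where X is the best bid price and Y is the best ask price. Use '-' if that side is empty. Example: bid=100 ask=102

Answer: bid=- ask=98
bid=- ask=-
bid=- ask=99
bid=- ask=99
bid=- ask=99

Derivation:
After op 1 [order #1] limit_sell(price=98, qty=10): fills=none; bids=[-] asks=[#1:10@98]
After op 2 cancel(order #1): fills=none; bids=[-] asks=[-]
After op 3 [order #2] limit_sell(price=99, qty=7): fills=none; bids=[-] asks=[#2:7@99]
After op 4 [order #3] market_buy(qty=1): fills=#3x#2:1@99; bids=[-] asks=[#2:6@99]
After op 5 [order #4] market_sell(qty=4): fills=none; bids=[-] asks=[#2:6@99]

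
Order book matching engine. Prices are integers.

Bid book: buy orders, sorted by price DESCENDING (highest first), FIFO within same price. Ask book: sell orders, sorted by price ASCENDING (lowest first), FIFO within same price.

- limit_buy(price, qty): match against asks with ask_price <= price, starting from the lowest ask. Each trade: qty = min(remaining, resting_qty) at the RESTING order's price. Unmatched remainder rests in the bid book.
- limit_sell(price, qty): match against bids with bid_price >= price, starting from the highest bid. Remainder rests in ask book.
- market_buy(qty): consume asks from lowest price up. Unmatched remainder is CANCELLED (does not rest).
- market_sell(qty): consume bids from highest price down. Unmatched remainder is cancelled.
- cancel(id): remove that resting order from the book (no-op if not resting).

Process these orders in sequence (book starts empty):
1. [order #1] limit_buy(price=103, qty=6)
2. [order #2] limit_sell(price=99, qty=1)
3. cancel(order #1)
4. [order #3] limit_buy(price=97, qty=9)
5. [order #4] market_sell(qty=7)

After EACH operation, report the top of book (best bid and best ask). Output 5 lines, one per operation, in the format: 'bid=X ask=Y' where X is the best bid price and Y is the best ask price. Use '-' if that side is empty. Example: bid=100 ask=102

Answer: bid=103 ask=-
bid=103 ask=-
bid=- ask=-
bid=97 ask=-
bid=97 ask=-

Derivation:
After op 1 [order #1] limit_buy(price=103, qty=6): fills=none; bids=[#1:6@103] asks=[-]
After op 2 [order #2] limit_sell(price=99, qty=1): fills=#1x#2:1@103; bids=[#1:5@103] asks=[-]
After op 3 cancel(order #1): fills=none; bids=[-] asks=[-]
After op 4 [order #3] limit_buy(price=97, qty=9): fills=none; bids=[#3:9@97] asks=[-]
After op 5 [order #4] market_sell(qty=7): fills=#3x#4:7@97; bids=[#3:2@97] asks=[-]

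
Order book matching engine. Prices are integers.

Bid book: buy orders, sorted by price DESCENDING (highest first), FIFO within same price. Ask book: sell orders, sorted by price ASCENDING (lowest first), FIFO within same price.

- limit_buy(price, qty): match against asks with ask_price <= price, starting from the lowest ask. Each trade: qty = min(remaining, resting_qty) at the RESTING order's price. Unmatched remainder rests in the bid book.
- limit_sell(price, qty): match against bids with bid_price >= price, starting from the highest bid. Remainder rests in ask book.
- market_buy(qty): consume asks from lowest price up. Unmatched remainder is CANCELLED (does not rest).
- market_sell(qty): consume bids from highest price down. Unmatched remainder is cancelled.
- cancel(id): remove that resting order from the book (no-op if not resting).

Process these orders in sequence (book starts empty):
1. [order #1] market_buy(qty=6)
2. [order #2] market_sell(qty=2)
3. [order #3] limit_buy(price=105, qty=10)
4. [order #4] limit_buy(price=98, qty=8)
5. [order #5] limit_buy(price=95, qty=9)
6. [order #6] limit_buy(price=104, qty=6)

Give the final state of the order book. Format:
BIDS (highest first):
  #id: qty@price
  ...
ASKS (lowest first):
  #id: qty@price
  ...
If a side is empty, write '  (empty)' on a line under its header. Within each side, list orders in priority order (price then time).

Answer: BIDS (highest first):
  #3: 10@105
  #6: 6@104
  #4: 8@98
  #5: 9@95
ASKS (lowest first):
  (empty)

Derivation:
After op 1 [order #1] market_buy(qty=6): fills=none; bids=[-] asks=[-]
After op 2 [order #2] market_sell(qty=2): fills=none; bids=[-] asks=[-]
After op 3 [order #3] limit_buy(price=105, qty=10): fills=none; bids=[#3:10@105] asks=[-]
After op 4 [order #4] limit_buy(price=98, qty=8): fills=none; bids=[#3:10@105 #4:8@98] asks=[-]
After op 5 [order #5] limit_buy(price=95, qty=9): fills=none; bids=[#3:10@105 #4:8@98 #5:9@95] asks=[-]
After op 6 [order #6] limit_buy(price=104, qty=6): fills=none; bids=[#3:10@105 #6:6@104 #4:8@98 #5:9@95] asks=[-]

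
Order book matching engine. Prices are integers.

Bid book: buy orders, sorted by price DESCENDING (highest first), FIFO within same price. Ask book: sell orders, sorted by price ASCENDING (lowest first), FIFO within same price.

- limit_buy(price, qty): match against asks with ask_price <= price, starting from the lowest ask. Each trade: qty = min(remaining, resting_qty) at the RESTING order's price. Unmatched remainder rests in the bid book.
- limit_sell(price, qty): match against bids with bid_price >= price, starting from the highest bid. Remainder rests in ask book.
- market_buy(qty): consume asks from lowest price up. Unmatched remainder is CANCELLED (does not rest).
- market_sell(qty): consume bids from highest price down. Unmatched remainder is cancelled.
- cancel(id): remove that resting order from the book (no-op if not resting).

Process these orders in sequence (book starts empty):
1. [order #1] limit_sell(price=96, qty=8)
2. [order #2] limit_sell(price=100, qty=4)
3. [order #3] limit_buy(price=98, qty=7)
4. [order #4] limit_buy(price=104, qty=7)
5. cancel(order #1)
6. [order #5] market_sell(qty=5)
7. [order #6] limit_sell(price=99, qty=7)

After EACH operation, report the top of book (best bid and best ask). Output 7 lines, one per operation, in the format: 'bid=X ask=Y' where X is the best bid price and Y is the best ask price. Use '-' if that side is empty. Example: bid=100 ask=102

Answer: bid=- ask=96
bid=- ask=96
bid=- ask=96
bid=104 ask=-
bid=104 ask=-
bid=- ask=-
bid=- ask=99

Derivation:
After op 1 [order #1] limit_sell(price=96, qty=8): fills=none; bids=[-] asks=[#1:8@96]
After op 2 [order #2] limit_sell(price=100, qty=4): fills=none; bids=[-] asks=[#1:8@96 #2:4@100]
After op 3 [order #3] limit_buy(price=98, qty=7): fills=#3x#1:7@96; bids=[-] asks=[#1:1@96 #2:4@100]
After op 4 [order #4] limit_buy(price=104, qty=7): fills=#4x#1:1@96 #4x#2:4@100; bids=[#4:2@104] asks=[-]
After op 5 cancel(order #1): fills=none; bids=[#4:2@104] asks=[-]
After op 6 [order #5] market_sell(qty=5): fills=#4x#5:2@104; bids=[-] asks=[-]
After op 7 [order #6] limit_sell(price=99, qty=7): fills=none; bids=[-] asks=[#6:7@99]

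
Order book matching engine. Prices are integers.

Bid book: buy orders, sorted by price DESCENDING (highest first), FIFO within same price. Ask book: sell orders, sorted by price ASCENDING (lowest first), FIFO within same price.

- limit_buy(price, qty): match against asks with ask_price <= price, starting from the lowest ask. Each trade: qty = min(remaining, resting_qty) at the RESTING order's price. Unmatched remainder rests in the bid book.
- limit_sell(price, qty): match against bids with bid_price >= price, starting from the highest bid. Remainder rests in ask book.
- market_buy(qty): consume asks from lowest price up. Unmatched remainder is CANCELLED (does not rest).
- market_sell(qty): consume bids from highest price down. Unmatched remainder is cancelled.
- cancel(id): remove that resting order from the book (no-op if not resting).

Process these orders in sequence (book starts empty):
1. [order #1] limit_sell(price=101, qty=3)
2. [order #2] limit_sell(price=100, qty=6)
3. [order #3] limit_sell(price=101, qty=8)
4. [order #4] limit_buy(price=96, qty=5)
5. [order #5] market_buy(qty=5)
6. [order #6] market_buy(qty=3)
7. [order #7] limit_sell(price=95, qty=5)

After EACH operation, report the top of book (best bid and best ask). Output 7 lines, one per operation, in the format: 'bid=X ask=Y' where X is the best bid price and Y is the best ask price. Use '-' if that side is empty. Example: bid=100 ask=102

After op 1 [order #1] limit_sell(price=101, qty=3): fills=none; bids=[-] asks=[#1:3@101]
After op 2 [order #2] limit_sell(price=100, qty=6): fills=none; bids=[-] asks=[#2:6@100 #1:3@101]
After op 3 [order #3] limit_sell(price=101, qty=8): fills=none; bids=[-] asks=[#2:6@100 #1:3@101 #3:8@101]
After op 4 [order #4] limit_buy(price=96, qty=5): fills=none; bids=[#4:5@96] asks=[#2:6@100 #1:3@101 #3:8@101]
After op 5 [order #5] market_buy(qty=5): fills=#5x#2:5@100; bids=[#4:5@96] asks=[#2:1@100 #1:3@101 #3:8@101]
After op 6 [order #6] market_buy(qty=3): fills=#6x#2:1@100 #6x#1:2@101; bids=[#4:5@96] asks=[#1:1@101 #3:8@101]
After op 7 [order #7] limit_sell(price=95, qty=5): fills=#4x#7:5@96; bids=[-] asks=[#1:1@101 #3:8@101]

Answer: bid=- ask=101
bid=- ask=100
bid=- ask=100
bid=96 ask=100
bid=96 ask=100
bid=96 ask=101
bid=- ask=101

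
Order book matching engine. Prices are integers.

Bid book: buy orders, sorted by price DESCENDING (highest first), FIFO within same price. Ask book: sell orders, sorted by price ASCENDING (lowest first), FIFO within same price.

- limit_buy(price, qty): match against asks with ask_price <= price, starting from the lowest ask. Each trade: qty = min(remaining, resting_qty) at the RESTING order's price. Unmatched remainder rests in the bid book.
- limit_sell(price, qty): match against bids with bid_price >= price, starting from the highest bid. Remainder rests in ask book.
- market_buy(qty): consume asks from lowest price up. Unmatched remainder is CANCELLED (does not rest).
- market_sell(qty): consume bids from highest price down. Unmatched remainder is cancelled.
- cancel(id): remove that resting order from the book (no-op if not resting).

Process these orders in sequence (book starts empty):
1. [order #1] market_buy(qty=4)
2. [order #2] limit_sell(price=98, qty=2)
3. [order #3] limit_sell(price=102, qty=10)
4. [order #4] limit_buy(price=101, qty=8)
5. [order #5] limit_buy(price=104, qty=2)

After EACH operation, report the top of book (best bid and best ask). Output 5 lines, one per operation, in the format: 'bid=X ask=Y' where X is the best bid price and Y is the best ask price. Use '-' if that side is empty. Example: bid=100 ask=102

Answer: bid=- ask=-
bid=- ask=98
bid=- ask=98
bid=101 ask=102
bid=101 ask=102

Derivation:
After op 1 [order #1] market_buy(qty=4): fills=none; bids=[-] asks=[-]
After op 2 [order #2] limit_sell(price=98, qty=2): fills=none; bids=[-] asks=[#2:2@98]
After op 3 [order #3] limit_sell(price=102, qty=10): fills=none; bids=[-] asks=[#2:2@98 #3:10@102]
After op 4 [order #4] limit_buy(price=101, qty=8): fills=#4x#2:2@98; bids=[#4:6@101] asks=[#3:10@102]
After op 5 [order #5] limit_buy(price=104, qty=2): fills=#5x#3:2@102; bids=[#4:6@101] asks=[#3:8@102]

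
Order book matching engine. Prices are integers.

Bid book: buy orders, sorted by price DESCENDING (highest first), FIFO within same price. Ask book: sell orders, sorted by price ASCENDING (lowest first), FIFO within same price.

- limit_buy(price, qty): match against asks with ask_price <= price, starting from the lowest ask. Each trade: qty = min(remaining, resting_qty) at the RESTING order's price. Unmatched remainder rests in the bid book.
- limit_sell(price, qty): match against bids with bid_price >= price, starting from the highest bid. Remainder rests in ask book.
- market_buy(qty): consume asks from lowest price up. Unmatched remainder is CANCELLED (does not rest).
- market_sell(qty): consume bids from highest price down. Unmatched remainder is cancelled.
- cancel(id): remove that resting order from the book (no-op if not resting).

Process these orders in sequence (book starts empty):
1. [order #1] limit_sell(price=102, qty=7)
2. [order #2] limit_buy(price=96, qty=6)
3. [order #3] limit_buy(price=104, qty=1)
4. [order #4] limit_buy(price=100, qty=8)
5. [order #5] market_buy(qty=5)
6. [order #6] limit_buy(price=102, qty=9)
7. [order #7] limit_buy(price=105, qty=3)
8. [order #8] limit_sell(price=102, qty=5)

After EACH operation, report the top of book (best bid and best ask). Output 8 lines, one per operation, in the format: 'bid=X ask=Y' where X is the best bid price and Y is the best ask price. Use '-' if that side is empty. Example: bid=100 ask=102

Answer: bid=- ask=102
bid=96 ask=102
bid=96 ask=102
bid=100 ask=102
bid=100 ask=102
bid=102 ask=-
bid=105 ask=-
bid=102 ask=-

Derivation:
After op 1 [order #1] limit_sell(price=102, qty=7): fills=none; bids=[-] asks=[#1:7@102]
After op 2 [order #2] limit_buy(price=96, qty=6): fills=none; bids=[#2:6@96] asks=[#1:7@102]
After op 3 [order #3] limit_buy(price=104, qty=1): fills=#3x#1:1@102; bids=[#2:6@96] asks=[#1:6@102]
After op 4 [order #4] limit_buy(price=100, qty=8): fills=none; bids=[#4:8@100 #2:6@96] asks=[#1:6@102]
After op 5 [order #5] market_buy(qty=5): fills=#5x#1:5@102; bids=[#4:8@100 #2:6@96] asks=[#1:1@102]
After op 6 [order #6] limit_buy(price=102, qty=9): fills=#6x#1:1@102; bids=[#6:8@102 #4:8@100 #2:6@96] asks=[-]
After op 7 [order #7] limit_buy(price=105, qty=3): fills=none; bids=[#7:3@105 #6:8@102 #4:8@100 #2:6@96] asks=[-]
After op 8 [order #8] limit_sell(price=102, qty=5): fills=#7x#8:3@105 #6x#8:2@102; bids=[#6:6@102 #4:8@100 #2:6@96] asks=[-]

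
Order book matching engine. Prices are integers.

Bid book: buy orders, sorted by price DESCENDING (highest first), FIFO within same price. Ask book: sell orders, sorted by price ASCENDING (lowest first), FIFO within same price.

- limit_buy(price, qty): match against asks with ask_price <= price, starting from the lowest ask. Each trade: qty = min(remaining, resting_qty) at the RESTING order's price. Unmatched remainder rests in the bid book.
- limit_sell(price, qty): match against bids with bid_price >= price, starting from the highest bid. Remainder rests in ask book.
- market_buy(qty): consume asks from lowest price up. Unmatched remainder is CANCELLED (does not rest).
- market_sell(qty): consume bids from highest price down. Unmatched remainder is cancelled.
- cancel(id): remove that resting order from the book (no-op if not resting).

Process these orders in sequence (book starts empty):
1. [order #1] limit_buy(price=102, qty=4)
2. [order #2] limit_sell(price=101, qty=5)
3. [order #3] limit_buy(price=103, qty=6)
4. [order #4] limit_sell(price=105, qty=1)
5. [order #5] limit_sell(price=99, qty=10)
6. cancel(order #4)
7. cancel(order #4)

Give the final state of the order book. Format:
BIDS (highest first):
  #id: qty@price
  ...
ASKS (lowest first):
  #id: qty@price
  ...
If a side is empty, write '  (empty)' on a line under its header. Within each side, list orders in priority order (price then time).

After op 1 [order #1] limit_buy(price=102, qty=4): fills=none; bids=[#1:4@102] asks=[-]
After op 2 [order #2] limit_sell(price=101, qty=5): fills=#1x#2:4@102; bids=[-] asks=[#2:1@101]
After op 3 [order #3] limit_buy(price=103, qty=6): fills=#3x#2:1@101; bids=[#3:5@103] asks=[-]
After op 4 [order #4] limit_sell(price=105, qty=1): fills=none; bids=[#3:5@103] asks=[#4:1@105]
After op 5 [order #5] limit_sell(price=99, qty=10): fills=#3x#5:5@103; bids=[-] asks=[#5:5@99 #4:1@105]
After op 6 cancel(order #4): fills=none; bids=[-] asks=[#5:5@99]
After op 7 cancel(order #4): fills=none; bids=[-] asks=[#5:5@99]

Answer: BIDS (highest first):
  (empty)
ASKS (lowest first):
  #5: 5@99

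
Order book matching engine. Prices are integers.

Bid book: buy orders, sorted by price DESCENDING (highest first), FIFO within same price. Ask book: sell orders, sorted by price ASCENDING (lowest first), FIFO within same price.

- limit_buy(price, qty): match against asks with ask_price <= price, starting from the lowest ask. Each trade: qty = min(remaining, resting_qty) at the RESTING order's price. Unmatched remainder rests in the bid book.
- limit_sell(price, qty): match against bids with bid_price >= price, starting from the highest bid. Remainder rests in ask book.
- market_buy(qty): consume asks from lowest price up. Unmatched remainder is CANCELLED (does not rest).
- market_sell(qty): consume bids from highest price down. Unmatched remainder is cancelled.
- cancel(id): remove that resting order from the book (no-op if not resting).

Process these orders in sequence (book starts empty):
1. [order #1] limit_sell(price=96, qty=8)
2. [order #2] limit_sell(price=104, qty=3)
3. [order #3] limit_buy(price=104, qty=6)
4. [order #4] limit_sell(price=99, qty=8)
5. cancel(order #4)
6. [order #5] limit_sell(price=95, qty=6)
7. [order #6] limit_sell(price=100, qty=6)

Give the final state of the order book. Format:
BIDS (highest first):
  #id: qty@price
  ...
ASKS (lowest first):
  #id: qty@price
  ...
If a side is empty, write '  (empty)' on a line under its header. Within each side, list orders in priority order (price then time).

After op 1 [order #1] limit_sell(price=96, qty=8): fills=none; bids=[-] asks=[#1:8@96]
After op 2 [order #2] limit_sell(price=104, qty=3): fills=none; bids=[-] asks=[#1:8@96 #2:3@104]
After op 3 [order #3] limit_buy(price=104, qty=6): fills=#3x#1:6@96; bids=[-] asks=[#1:2@96 #2:3@104]
After op 4 [order #4] limit_sell(price=99, qty=8): fills=none; bids=[-] asks=[#1:2@96 #4:8@99 #2:3@104]
After op 5 cancel(order #4): fills=none; bids=[-] asks=[#1:2@96 #2:3@104]
After op 6 [order #5] limit_sell(price=95, qty=6): fills=none; bids=[-] asks=[#5:6@95 #1:2@96 #2:3@104]
After op 7 [order #6] limit_sell(price=100, qty=6): fills=none; bids=[-] asks=[#5:6@95 #1:2@96 #6:6@100 #2:3@104]

Answer: BIDS (highest first):
  (empty)
ASKS (lowest first):
  #5: 6@95
  #1: 2@96
  #6: 6@100
  #2: 3@104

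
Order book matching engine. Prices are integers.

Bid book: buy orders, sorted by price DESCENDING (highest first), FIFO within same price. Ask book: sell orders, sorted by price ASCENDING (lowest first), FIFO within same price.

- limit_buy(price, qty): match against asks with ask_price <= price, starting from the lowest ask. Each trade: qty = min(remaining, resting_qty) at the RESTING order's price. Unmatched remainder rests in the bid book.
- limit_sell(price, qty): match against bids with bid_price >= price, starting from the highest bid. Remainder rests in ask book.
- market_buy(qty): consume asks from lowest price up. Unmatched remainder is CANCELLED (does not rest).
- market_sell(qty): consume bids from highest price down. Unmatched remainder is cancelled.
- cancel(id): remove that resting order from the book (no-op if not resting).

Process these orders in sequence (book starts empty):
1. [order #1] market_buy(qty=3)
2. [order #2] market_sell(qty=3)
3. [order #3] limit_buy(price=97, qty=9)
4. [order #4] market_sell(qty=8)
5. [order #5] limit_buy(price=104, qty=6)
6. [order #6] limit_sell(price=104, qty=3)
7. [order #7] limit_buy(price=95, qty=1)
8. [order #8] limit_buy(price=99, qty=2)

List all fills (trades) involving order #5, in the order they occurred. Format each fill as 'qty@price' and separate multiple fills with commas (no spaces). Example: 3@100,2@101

After op 1 [order #1] market_buy(qty=3): fills=none; bids=[-] asks=[-]
After op 2 [order #2] market_sell(qty=3): fills=none; bids=[-] asks=[-]
After op 3 [order #3] limit_buy(price=97, qty=9): fills=none; bids=[#3:9@97] asks=[-]
After op 4 [order #4] market_sell(qty=8): fills=#3x#4:8@97; bids=[#3:1@97] asks=[-]
After op 5 [order #5] limit_buy(price=104, qty=6): fills=none; bids=[#5:6@104 #3:1@97] asks=[-]
After op 6 [order #6] limit_sell(price=104, qty=3): fills=#5x#6:3@104; bids=[#5:3@104 #3:1@97] asks=[-]
After op 7 [order #7] limit_buy(price=95, qty=1): fills=none; bids=[#5:3@104 #3:1@97 #7:1@95] asks=[-]
After op 8 [order #8] limit_buy(price=99, qty=2): fills=none; bids=[#5:3@104 #8:2@99 #3:1@97 #7:1@95] asks=[-]

Answer: 3@104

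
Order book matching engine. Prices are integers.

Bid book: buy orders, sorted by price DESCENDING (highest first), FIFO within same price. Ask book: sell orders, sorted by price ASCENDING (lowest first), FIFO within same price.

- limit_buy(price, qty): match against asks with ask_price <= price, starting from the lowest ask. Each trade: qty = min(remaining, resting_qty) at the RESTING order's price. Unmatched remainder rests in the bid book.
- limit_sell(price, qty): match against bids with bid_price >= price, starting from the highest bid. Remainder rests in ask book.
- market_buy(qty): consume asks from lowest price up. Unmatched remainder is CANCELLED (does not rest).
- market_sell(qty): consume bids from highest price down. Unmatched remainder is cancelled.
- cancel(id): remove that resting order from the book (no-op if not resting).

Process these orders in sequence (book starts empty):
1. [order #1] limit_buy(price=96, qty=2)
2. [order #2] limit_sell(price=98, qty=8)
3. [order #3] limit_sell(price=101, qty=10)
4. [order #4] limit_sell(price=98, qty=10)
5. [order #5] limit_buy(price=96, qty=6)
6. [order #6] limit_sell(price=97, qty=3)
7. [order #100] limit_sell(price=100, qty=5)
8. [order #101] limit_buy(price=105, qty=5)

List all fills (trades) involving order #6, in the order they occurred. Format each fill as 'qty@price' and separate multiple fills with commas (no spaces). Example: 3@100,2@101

Answer: 3@97

Derivation:
After op 1 [order #1] limit_buy(price=96, qty=2): fills=none; bids=[#1:2@96] asks=[-]
After op 2 [order #2] limit_sell(price=98, qty=8): fills=none; bids=[#1:2@96] asks=[#2:8@98]
After op 3 [order #3] limit_sell(price=101, qty=10): fills=none; bids=[#1:2@96] asks=[#2:8@98 #3:10@101]
After op 4 [order #4] limit_sell(price=98, qty=10): fills=none; bids=[#1:2@96] asks=[#2:8@98 #4:10@98 #3:10@101]
After op 5 [order #5] limit_buy(price=96, qty=6): fills=none; bids=[#1:2@96 #5:6@96] asks=[#2:8@98 #4:10@98 #3:10@101]
After op 6 [order #6] limit_sell(price=97, qty=3): fills=none; bids=[#1:2@96 #5:6@96] asks=[#6:3@97 #2:8@98 #4:10@98 #3:10@101]
After op 7 [order #100] limit_sell(price=100, qty=5): fills=none; bids=[#1:2@96 #5:6@96] asks=[#6:3@97 #2:8@98 #4:10@98 #100:5@100 #3:10@101]
After op 8 [order #101] limit_buy(price=105, qty=5): fills=#101x#6:3@97 #101x#2:2@98; bids=[#1:2@96 #5:6@96] asks=[#2:6@98 #4:10@98 #100:5@100 #3:10@101]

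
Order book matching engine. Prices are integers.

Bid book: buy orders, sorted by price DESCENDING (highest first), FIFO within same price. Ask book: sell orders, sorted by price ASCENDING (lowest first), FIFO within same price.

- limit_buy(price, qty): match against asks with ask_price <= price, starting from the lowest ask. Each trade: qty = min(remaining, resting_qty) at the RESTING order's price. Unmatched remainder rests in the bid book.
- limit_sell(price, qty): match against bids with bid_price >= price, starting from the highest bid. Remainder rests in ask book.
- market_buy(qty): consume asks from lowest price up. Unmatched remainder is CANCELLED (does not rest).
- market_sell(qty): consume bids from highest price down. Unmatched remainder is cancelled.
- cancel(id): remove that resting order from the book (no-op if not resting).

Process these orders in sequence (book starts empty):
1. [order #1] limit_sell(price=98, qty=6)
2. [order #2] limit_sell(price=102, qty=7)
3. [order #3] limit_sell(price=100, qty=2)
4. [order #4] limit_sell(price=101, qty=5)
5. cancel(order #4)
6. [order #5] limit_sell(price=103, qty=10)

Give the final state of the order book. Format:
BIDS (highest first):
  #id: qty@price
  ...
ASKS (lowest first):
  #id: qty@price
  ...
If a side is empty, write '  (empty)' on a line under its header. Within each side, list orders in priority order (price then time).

Answer: BIDS (highest first):
  (empty)
ASKS (lowest first):
  #1: 6@98
  #3: 2@100
  #2: 7@102
  #5: 10@103

Derivation:
After op 1 [order #1] limit_sell(price=98, qty=6): fills=none; bids=[-] asks=[#1:6@98]
After op 2 [order #2] limit_sell(price=102, qty=7): fills=none; bids=[-] asks=[#1:6@98 #2:7@102]
After op 3 [order #3] limit_sell(price=100, qty=2): fills=none; bids=[-] asks=[#1:6@98 #3:2@100 #2:7@102]
After op 4 [order #4] limit_sell(price=101, qty=5): fills=none; bids=[-] asks=[#1:6@98 #3:2@100 #4:5@101 #2:7@102]
After op 5 cancel(order #4): fills=none; bids=[-] asks=[#1:6@98 #3:2@100 #2:7@102]
After op 6 [order #5] limit_sell(price=103, qty=10): fills=none; bids=[-] asks=[#1:6@98 #3:2@100 #2:7@102 #5:10@103]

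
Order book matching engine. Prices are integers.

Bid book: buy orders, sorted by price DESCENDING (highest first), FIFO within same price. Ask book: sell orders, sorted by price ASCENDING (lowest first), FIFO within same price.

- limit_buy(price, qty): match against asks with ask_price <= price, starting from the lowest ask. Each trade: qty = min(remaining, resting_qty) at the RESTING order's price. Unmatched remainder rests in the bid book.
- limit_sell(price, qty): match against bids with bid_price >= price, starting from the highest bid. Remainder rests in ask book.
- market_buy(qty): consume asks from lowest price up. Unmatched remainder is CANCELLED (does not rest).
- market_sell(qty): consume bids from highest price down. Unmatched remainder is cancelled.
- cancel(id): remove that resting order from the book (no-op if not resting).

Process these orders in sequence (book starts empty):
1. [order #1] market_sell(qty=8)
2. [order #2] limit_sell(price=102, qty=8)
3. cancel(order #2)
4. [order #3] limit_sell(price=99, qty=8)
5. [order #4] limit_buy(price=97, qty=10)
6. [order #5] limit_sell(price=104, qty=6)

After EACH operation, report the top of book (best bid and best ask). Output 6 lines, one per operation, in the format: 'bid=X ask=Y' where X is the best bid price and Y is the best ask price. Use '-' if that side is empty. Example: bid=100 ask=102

After op 1 [order #1] market_sell(qty=8): fills=none; bids=[-] asks=[-]
After op 2 [order #2] limit_sell(price=102, qty=8): fills=none; bids=[-] asks=[#2:8@102]
After op 3 cancel(order #2): fills=none; bids=[-] asks=[-]
After op 4 [order #3] limit_sell(price=99, qty=8): fills=none; bids=[-] asks=[#3:8@99]
After op 5 [order #4] limit_buy(price=97, qty=10): fills=none; bids=[#4:10@97] asks=[#3:8@99]
After op 6 [order #5] limit_sell(price=104, qty=6): fills=none; bids=[#4:10@97] asks=[#3:8@99 #5:6@104]

Answer: bid=- ask=-
bid=- ask=102
bid=- ask=-
bid=- ask=99
bid=97 ask=99
bid=97 ask=99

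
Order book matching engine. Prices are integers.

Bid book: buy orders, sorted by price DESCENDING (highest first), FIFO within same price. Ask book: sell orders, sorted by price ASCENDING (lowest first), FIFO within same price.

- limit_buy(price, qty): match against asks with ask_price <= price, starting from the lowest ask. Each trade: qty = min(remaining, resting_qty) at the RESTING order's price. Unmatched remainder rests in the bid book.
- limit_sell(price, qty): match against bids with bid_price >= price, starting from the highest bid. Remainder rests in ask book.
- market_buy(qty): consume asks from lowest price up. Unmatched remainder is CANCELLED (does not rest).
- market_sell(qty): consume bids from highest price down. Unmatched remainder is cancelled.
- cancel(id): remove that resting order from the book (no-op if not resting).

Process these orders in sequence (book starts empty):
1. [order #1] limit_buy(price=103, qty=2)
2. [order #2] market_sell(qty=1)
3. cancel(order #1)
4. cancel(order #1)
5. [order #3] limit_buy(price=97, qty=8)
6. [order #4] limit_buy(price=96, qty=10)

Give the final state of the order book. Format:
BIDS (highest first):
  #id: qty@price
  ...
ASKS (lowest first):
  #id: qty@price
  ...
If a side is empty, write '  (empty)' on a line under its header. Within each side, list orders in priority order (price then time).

After op 1 [order #1] limit_buy(price=103, qty=2): fills=none; bids=[#1:2@103] asks=[-]
After op 2 [order #2] market_sell(qty=1): fills=#1x#2:1@103; bids=[#1:1@103] asks=[-]
After op 3 cancel(order #1): fills=none; bids=[-] asks=[-]
After op 4 cancel(order #1): fills=none; bids=[-] asks=[-]
After op 5 [order #3] limit_buy(price=97, qty=8): fills=none; bids=[#3:8@97] asks=[-]
After op 6 [order #4] limit_buy(price=96, qty=10): fills=none; bids=[#3:8@97 #4:10@96] asks=[-]

Answer: BIDS (highest first):
  #3: 8@97
  #4: 10@96
ASKS (lowest first):
  (empty)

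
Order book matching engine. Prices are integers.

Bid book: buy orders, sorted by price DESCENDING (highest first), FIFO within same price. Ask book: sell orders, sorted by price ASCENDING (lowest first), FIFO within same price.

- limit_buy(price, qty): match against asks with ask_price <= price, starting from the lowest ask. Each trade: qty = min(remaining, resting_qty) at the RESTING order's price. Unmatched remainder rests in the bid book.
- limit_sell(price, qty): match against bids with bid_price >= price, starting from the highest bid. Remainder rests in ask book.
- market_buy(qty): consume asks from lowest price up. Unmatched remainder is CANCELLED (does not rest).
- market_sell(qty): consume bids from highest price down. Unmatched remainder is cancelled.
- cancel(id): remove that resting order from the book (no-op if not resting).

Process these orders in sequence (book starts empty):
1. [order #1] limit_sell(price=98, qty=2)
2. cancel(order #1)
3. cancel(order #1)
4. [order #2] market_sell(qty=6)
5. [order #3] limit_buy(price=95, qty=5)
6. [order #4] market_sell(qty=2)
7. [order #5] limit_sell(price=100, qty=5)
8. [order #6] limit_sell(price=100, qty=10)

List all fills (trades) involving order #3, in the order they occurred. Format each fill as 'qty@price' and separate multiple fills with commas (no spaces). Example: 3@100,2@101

Answer: 2@95

Derivation:
After op 1 [order #1] limit_sell(price=98, qty=2): fills=none; bids=[-] asks=[#1:2@98]
After op 2 cancel(order #1): fills=none; bids=[-] asks=[-]
After op 3 cancel(order #1): fills=none; bids=[-] asks=[-]
After op 4 [order #2] market_sell(qty=6): fills=none; bids=[-] asks=[-]
After op 5 [order #3] limit_buy(price=95, qty=5): fills=none; bids=[#3:5@95] asks=[-]
After op 6 [order #4] market_sell(qty=2): fills=#3x#4:2@95; bids=[#3:3@95] asks=[-]
After op 7 [order #5] limit_sell(price=100, qty=5): fills=none; bids=[#3:3@95] asks=[#5:5@100]
After op 8 [order #6] limit_sell(price=100, qty=10): fills=none; bids=[#3:3@95] asks=[#5:5@100 #6:10@100]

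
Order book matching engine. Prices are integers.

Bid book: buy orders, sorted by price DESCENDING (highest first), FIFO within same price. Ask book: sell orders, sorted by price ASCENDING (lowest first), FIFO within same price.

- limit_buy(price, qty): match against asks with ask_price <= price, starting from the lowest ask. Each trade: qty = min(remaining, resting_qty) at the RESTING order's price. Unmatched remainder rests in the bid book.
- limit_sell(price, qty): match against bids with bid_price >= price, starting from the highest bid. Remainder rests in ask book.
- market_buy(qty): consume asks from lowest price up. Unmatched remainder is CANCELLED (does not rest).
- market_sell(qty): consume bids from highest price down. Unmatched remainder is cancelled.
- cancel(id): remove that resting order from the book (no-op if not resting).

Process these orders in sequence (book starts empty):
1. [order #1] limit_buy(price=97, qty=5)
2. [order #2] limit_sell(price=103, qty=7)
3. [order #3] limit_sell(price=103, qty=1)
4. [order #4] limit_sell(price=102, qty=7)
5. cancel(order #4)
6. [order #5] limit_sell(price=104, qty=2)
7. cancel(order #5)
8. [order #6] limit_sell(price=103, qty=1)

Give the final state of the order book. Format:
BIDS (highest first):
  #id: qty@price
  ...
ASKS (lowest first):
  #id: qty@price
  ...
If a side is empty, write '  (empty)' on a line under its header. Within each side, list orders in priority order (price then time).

Answer: BIDS (highest first):
  #1: 5@97
ASKS (lowest first):
  #2: 7@103
  #3: 1@103
  #6: 1@103

Derivation:
After op 1 [order #1] limit_buy(price=97, qty=5): fills=none; bids=[#1:5@97] asks=[-]
After op 2 [order #2] limit_sell(price=103, qty=7): fills=none; bids=[#1:5@97] asks=[#2:7@103]
After op 3 [order #3] limit_sell(price=103, qty=1): fills=none; bids=[#1:5@97] asks=[#2:7@103 #3:1@103]
After op 4 [order #4] limit_sell(price=102, qty=7): fills=none; bids=[#1:5@97] asks=[#4:7@102 #2:7@103 #3:1@103]
After op 5 cancel(order #4): fills=none; bids=[#1:5@97] asks=[#2:7@103 #3:1@103]
After op 6 [order #5] limit_sell(price=104, qty=2): fills=none; bids=[#1:5@97] asks=[#2:7@103 #3:1@103 #5:2@104]
After op 7 cancel(order #5): fills=none; bids=[#1:5@97] asks=[#2:7@103 #3:1@103]
After op 8 [order #6] limit_sell(price=103, qty=1): fills=none; bids=[#1:5@97] asks=[#2:7@103 #3:1@103 #6:1@103]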